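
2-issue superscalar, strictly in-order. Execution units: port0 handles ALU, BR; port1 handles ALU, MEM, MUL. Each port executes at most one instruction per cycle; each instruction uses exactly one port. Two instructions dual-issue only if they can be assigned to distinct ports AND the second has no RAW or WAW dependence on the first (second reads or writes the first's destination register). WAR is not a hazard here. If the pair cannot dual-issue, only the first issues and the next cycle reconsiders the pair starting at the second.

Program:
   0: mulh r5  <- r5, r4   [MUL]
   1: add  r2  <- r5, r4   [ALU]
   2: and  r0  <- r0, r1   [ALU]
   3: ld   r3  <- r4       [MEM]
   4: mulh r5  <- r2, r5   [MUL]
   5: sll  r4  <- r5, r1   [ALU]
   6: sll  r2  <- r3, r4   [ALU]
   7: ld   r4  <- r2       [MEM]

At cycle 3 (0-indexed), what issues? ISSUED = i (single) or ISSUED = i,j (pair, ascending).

0. mulh.MUL @i0  | RAW r5
1. add.ALU+and.ALU @i1+i2  | pair
2. ld.MEM @i3  | no-port MEM/MUL
3. mulh.MUL @i4  | RAW r5
4. sll.ALU @i5  | RAW r4
5. sll.ALU @i6  | RAW r2
6. ld.MEM @i7  | tail

ISSUED = 4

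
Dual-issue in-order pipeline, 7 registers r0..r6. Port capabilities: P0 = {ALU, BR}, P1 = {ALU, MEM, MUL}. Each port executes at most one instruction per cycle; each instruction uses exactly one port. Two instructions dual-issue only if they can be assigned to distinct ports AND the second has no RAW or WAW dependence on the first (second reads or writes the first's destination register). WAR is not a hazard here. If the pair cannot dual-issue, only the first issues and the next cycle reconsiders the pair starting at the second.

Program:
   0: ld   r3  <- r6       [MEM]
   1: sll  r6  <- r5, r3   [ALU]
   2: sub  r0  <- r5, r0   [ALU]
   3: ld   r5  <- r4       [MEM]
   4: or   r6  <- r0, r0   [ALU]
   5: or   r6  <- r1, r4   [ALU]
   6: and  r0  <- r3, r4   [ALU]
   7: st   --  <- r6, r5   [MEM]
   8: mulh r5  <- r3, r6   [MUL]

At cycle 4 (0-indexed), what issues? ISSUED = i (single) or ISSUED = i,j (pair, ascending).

c0: i0 ld  RAW r3
c1: i1+i2 sll;sub  2-wide
c2: i3+i4 ld;or  2-wide
c3: i5+i6 or;and  2-wide
c4: i7 st  no-port MEM/MUL
c5: i8 mulh  tail

ISSUED = 7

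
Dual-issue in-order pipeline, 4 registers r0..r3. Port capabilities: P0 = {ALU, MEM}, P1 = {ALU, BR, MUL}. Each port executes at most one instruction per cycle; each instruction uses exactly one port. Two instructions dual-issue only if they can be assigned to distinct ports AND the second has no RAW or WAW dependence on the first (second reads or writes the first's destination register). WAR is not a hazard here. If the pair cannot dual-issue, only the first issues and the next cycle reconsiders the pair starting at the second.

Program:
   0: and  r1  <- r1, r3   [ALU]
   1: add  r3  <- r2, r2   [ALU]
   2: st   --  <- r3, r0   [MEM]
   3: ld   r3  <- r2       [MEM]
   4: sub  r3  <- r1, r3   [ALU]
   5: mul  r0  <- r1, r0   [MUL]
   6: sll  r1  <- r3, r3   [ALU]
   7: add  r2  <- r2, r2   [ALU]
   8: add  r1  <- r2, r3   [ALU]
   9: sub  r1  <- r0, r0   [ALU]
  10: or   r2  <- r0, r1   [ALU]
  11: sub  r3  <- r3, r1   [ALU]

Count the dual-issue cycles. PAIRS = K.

  cy0 -> i0&i1 (and;add) 2-wide
  cy1 -> i2 (st) no-port MEM/MEM
  cy2 -> i3 (ld) RAW+WAW r3
  cy3 -> i4&i5 (sub;mul) 2-wide
  cy4 -> i6&i7 (sll;add) 2-wide
  cy5 -> i8 (add) WAW r1
  cy6 -> i9 (sub) RAW r1
  cy7 -> i10&i11 (or;sub) 2-wide

PAIRS = 4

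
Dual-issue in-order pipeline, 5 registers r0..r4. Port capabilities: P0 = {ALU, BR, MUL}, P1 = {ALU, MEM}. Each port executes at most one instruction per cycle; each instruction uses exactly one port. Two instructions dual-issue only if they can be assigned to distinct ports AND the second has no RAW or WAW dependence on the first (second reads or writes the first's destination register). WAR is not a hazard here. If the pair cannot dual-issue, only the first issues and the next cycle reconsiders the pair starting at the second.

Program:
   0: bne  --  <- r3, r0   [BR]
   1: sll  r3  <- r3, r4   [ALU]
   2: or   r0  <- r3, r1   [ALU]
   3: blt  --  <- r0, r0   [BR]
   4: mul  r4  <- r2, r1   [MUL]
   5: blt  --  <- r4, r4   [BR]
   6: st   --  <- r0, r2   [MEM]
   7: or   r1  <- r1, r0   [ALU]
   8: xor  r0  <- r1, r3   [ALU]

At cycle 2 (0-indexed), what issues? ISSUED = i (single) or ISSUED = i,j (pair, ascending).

ISSUED = 3

  cy0 -> i0+i1 (bne+sll) 2-wide
  cy1 -> i2 (or) RAW r0
  cy2 -> i3 (blt) no-port BR/MUL
  cy3 -> i4 (mul) no-port MUL/BR
  cy4 -> i5+i6 (blt+st) 2-wide
  cy5 -> i7 (or) RAW r1
  cy6 -> i8 (xor) tail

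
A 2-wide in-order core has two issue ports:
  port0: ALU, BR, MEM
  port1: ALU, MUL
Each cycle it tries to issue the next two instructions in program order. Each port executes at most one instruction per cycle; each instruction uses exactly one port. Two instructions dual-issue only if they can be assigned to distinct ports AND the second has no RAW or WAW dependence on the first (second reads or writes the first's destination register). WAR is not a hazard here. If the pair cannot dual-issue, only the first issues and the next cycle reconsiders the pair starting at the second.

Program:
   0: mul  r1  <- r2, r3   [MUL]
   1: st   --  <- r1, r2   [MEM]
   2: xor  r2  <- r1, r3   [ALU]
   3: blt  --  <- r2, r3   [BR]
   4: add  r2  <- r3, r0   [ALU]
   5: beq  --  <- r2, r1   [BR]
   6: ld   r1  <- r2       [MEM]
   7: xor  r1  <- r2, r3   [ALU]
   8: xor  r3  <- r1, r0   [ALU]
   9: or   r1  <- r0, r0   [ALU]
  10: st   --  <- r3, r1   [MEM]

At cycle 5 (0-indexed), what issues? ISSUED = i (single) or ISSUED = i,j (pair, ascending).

ISSUED = 7

#0 head=0: mul.MUL i0 RAW r1
#1 head=1: st.MEM/xor.ALU i1,i2 dual
#2 head=3: blt.BR/add.ALU i3,i4 dual
#3 head=5: beq.BR i5 no-port BR/MEM
#4 head=6: ld.MEM i6 WAW r1
#5 head=7: xor.ALU i7 RAW r1
#6 head=8: xor.ALU/or.ALU i8,i9 dual
#7 head=10: st.MEM i10 tail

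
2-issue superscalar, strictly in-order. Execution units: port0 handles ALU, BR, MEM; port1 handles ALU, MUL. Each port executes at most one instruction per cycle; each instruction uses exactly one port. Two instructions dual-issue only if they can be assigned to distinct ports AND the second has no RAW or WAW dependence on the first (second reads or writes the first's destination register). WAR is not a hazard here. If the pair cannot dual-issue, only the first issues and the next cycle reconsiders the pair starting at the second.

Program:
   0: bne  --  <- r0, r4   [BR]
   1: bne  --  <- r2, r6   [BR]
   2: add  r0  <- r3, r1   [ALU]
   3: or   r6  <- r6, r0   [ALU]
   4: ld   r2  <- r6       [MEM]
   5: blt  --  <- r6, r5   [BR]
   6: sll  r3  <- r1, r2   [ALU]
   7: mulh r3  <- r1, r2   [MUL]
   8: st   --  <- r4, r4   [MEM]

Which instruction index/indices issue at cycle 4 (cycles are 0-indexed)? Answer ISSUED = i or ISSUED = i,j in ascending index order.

[0] i0  bne  -- no-port BR/BR
[1] i1+i2  bne;add  -- 2-wide
[2] i3  or  -- RAW r6
[3] i4  ld  -- no-port MEM/BR
[4] i5+i6  blt;sll  -- 2-wide
[5] i7+i8  mulh;st  -- 2-wide

ISSUED = 5,6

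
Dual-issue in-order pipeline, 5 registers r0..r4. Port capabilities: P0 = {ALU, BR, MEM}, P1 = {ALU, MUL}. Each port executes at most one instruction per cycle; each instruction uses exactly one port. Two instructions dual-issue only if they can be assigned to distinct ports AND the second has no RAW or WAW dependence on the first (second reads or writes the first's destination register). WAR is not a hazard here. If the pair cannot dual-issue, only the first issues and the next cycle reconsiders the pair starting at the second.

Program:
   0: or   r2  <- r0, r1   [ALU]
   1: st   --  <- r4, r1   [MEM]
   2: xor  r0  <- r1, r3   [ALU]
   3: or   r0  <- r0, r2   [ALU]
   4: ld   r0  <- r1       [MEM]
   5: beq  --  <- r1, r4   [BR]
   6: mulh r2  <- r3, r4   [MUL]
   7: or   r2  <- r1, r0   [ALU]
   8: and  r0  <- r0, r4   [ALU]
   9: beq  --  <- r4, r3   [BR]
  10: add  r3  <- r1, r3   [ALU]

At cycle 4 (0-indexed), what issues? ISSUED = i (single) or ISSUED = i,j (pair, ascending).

ISSUED = 5,6

0. or st @i0&i1  | dual
1. xor @i2  | RAW+WAW r0
2. or @i3  | WAW r0
3. ld @i4  | no-port MEM/BR
4. beq mulh @i5&i6  | dual
5. or and @i7&i8  | dual
6. beq add @i9&i10  | dual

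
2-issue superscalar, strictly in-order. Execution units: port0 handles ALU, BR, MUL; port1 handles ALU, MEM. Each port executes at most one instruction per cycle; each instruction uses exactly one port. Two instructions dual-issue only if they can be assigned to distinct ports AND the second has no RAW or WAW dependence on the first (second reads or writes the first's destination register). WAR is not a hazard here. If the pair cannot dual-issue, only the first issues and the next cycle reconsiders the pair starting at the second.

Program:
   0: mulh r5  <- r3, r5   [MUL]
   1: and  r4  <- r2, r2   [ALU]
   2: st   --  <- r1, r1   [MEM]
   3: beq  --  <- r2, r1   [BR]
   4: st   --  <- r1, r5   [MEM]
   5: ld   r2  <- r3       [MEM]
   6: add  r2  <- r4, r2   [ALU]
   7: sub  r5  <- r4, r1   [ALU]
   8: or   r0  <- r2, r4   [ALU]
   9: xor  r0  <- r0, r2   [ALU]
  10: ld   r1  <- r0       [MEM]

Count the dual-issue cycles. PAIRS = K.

PAIRS = 3

#0 head=0: mulh.MUL+and.ALU i0/i1 dual
#1 head=2: st.MEM+beq.BR i2/i3 dual
#2 head=4: st.MEM i4 no-port MEM/MEM
#3 head=5: ld.MEM i5 RAW+WAW r2
#4 head=6: add.ALU+sub.ALU i6/i7 dual
#5 head=8: or.ALU i8 RAW+WAW r0
#6 head=9: xor.ALU i9 RAW r0
#7 head=10: ld.MEM i10 tail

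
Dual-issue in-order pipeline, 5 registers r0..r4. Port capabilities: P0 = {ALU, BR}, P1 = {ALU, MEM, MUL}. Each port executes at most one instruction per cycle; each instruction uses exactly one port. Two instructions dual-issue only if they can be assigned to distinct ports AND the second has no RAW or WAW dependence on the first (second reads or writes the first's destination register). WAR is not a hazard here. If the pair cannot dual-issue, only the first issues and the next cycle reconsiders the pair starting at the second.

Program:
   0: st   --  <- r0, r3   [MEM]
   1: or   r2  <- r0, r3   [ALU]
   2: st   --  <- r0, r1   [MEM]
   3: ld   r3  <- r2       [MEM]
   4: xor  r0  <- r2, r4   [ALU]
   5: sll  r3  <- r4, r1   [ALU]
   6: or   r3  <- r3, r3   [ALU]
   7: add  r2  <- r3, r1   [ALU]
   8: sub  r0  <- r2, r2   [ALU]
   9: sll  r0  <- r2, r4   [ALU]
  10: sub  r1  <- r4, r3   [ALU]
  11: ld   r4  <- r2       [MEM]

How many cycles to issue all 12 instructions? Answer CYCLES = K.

  cy0 -> i0+i1 (st/or) pair
  cy1 -> i2 (st) no-port MEM/MEM
  cy2 -> i3+i4 (ld/xor) pair
  cy3 -> i5 (sll) RAW+WAW r3
  cy4 -> i6 (or) RAW r3
  cy5 -> i7 (add) RAW r2
  cy6 -> i8 (sub) WAW r0
  cy7 -> i9+i10 (sll/sub) pair
  cy8 -> i11 (ld) tail

CYCLES = 9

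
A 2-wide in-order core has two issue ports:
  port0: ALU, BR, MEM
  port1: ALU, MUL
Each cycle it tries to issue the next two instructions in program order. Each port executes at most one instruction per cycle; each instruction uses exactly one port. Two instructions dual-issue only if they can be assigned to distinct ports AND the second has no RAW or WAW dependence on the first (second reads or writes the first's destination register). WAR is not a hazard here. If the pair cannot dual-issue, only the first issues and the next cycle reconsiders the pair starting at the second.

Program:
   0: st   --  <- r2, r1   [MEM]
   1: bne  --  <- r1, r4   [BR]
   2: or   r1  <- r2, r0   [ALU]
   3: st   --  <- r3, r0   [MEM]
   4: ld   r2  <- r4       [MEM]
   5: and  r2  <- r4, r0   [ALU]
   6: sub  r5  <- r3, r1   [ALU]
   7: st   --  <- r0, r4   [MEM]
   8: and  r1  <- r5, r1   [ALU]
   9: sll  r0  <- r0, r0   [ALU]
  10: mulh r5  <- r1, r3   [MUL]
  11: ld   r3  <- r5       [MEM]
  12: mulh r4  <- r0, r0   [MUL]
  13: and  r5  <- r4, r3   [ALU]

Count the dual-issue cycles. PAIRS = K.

PAIRS = 5

#0 head=0: st i0 no-port MEM/BR
#1 head=1: bne+or i1/i2 pair
#2 head=3: st i3 no-port MEM/MEM
#3 head=4: ld i4 WAW r2
#4 head=5: and+sub i5/i6 pair
#5 head=7: st+and i7/i8 pair
#6 head=9: sll+mulh i9/i10 pair
#7 head=11: ld+mulh i11/i12 pair
#8 head=13: and i13 tail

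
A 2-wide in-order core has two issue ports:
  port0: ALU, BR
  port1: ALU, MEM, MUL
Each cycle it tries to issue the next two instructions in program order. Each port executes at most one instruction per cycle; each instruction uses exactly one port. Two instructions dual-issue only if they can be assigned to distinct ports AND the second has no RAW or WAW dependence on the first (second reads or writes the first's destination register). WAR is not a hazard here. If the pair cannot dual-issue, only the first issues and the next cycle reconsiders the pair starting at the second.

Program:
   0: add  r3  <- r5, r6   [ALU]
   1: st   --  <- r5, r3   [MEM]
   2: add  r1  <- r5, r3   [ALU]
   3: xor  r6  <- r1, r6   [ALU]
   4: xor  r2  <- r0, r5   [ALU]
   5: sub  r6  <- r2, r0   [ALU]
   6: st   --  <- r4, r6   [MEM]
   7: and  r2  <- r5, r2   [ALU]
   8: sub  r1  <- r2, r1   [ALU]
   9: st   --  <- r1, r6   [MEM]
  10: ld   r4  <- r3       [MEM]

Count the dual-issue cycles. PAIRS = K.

PAIRS = 3

#0 head=0: add i0 RAW r3
#1 head=1: st;add i1,i2 pair
#2 head=3: xor;xor i3,i4 pair
#3 head=5: sub i5 RAW r6
#4 head=6: st;and i6,i7 pair
#5 head=8: sub i8 RAW r1
#6 head=9: st i9 no-port MEM/MEM
#7 head=10: ld i10 tail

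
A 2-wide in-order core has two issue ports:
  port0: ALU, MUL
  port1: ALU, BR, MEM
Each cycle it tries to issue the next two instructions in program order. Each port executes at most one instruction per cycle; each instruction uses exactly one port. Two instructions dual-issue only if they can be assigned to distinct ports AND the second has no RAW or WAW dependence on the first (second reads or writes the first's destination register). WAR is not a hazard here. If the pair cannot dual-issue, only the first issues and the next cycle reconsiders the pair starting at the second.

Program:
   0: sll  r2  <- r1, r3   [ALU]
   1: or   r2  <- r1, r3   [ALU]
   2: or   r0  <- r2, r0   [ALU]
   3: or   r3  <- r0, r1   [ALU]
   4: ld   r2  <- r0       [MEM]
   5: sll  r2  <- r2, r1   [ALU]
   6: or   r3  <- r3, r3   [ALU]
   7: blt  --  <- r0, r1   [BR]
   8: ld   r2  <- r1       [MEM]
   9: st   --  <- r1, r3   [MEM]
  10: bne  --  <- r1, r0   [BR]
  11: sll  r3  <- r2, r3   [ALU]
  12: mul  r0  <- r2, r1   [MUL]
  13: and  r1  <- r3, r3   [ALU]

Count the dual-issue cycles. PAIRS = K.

PAIRS = 4

  cy0 -> i0 (sll) WAW r2
  cy1 -> i1 (or) RAW r2
  cy2 -> i2 (or) RAW r0
  cy3 -> i3,i4 (or+ld) pair
  cy4 -> i5,i6 (sll+or) pair
  cy5 -> i7 (blt) no-port BR/MEM
  cy6 -> i8 (ld) no-port MEM/MEM
  cy7 -> i9 (st) no-port MEM/BR
  cy8 -> i10,i11 (bne+sll) pair
  cy9 -> i12,i13 (mul+and) pair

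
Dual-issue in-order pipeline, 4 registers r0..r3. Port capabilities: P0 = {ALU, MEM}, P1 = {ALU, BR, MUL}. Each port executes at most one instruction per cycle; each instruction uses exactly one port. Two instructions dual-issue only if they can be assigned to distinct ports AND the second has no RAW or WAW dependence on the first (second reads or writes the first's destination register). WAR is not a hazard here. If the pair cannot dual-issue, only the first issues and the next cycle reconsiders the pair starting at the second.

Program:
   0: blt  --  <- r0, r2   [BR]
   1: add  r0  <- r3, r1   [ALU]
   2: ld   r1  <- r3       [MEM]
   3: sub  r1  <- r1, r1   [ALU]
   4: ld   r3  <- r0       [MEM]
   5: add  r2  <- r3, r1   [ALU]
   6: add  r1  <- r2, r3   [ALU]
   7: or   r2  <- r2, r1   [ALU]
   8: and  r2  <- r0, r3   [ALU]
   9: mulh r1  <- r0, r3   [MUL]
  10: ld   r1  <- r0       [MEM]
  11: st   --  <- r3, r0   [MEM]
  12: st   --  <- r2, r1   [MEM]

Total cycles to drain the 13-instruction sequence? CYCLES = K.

0. blt+add @i0/i1  | 2-wide
1. ld @i2  | RAW+WAW r1
2. sub+ld @i3/i4  | 2-wide
3. add @i5  | RAW r2
4. add @i6  | RAW r1
5. or @i7  | WAW r2
6. and+mulh @i8/i9  | 2-wide
7. ld @i10  | no-port MEM/MEM
8. st @i11  | no-port MEM/MEM
9. st @i12  | tail

CYCLES = 10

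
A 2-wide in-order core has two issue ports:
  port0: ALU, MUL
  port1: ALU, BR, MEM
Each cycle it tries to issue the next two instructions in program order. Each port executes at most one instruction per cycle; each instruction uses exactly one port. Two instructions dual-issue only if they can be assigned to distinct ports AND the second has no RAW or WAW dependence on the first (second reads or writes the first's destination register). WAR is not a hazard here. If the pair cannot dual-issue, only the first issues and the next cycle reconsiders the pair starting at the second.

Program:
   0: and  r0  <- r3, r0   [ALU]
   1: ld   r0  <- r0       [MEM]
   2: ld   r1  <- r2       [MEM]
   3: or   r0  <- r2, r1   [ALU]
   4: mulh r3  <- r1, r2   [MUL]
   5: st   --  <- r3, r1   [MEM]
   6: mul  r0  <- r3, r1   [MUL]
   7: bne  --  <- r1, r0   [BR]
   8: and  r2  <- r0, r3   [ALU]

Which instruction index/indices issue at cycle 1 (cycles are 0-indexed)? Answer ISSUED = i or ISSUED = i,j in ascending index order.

ISSUED = 1

0. and.ALU @i0  | RAW+WAW r0
1. ld.MEM @i1  | no-port MEM/MEM
2. ld.MEM @i2  | RAW r1
3. or.ALU;mulh.MUL @i3&i4  | 2-wide
4. st.MEM;mul.MUL @i5&i6  | 2-wide
5. bne.BR;and.ALU @i7&i8  | 2-wide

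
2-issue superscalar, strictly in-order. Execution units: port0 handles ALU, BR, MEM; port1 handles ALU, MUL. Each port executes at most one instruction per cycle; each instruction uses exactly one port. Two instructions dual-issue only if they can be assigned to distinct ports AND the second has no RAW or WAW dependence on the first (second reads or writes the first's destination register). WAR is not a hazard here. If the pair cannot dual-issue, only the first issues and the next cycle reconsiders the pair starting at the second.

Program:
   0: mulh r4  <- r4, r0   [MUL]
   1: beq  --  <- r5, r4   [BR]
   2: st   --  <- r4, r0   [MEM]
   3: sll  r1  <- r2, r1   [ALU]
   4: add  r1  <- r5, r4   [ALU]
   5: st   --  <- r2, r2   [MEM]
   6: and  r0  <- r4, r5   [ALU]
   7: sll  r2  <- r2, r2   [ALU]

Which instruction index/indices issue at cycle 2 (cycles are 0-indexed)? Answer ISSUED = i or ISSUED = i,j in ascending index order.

c0: i0 mulh.MUL  RAW r4
c1: i1 beq.BR  no-port BR/MEM
c2: i2&i3 st.MEM;sll.ALU  2-wide
c3: i4&i5 add.ALU;st.MEM  2-wide
c4: i6&i7 and.ALU;sll.ALU  2-wide

ISSUED = 2,3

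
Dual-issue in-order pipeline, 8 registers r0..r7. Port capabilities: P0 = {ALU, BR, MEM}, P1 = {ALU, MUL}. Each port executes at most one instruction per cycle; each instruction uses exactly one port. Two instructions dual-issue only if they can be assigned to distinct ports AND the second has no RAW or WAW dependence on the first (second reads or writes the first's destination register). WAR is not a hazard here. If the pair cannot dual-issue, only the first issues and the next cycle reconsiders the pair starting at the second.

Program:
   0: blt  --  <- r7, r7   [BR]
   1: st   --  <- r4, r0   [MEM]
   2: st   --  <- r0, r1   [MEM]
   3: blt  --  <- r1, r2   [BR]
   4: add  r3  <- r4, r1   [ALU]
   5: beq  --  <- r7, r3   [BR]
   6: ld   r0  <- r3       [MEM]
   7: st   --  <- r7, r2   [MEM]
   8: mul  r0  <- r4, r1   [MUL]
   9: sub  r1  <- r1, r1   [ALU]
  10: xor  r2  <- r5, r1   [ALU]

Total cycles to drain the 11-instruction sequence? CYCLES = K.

[0] i0  blt  -- no-port BR/MEM
[1] i1  st  -- no-port MEM/MEM
[2] i2  st  -- no-port MEM/BR
[3] i3+i4  blt/add  -- pair
[4] i5  beq  -- no-port BR/MEM
[5] i6  ld  -- no-port MEM/MEM
[6] i7+i8  st/mul  -- pair
[7] i9  sub  -- RAW r1
[8] i10  xor  -- tail

CYCLES = 9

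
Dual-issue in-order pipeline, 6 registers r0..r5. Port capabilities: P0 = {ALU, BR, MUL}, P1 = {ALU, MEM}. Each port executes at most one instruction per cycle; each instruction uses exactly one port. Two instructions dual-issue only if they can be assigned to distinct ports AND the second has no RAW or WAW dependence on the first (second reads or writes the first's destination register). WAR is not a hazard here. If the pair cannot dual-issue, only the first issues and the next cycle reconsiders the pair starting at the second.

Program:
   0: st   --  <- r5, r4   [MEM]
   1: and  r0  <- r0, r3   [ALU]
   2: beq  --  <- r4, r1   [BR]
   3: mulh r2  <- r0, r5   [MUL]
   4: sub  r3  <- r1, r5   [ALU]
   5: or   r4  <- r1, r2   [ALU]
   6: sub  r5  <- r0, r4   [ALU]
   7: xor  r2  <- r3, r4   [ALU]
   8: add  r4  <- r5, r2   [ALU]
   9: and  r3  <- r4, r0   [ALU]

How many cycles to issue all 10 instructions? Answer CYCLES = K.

CYCLES = 7

c0: i0&i1 st+and  dual
c1: i2 beq  no-port BR/MUL
c2: i3&i4 mulh+sub  dual
c3: i5 or  RAW r4
c4: i6&i7 sub+xor  dual
c5: i8 add  RAW r4
c6: i9 and  tail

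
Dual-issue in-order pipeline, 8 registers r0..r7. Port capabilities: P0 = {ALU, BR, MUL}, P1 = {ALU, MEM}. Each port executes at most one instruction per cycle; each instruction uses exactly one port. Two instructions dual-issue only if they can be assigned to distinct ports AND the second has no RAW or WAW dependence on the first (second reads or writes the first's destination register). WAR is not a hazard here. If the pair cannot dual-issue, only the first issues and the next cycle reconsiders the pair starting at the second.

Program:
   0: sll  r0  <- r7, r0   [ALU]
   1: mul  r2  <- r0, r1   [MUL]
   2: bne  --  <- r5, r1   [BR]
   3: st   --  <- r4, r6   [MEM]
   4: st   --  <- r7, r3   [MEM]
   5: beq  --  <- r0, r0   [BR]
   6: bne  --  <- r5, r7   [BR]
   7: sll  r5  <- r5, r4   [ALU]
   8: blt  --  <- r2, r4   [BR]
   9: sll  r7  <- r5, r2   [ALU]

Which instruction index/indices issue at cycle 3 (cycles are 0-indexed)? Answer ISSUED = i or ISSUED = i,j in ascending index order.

c0: i0 sll  RAW r0
c1: i1 mul  no-port MUL/BR
c2: i2/i3 bne;st  2-wide
c3: i4/i5 st;beq  2-wide
c4: i6/i7 bne;sll  2-wide
c5: i8/i9 blt;sll  2-wide

ISSUED = 4,5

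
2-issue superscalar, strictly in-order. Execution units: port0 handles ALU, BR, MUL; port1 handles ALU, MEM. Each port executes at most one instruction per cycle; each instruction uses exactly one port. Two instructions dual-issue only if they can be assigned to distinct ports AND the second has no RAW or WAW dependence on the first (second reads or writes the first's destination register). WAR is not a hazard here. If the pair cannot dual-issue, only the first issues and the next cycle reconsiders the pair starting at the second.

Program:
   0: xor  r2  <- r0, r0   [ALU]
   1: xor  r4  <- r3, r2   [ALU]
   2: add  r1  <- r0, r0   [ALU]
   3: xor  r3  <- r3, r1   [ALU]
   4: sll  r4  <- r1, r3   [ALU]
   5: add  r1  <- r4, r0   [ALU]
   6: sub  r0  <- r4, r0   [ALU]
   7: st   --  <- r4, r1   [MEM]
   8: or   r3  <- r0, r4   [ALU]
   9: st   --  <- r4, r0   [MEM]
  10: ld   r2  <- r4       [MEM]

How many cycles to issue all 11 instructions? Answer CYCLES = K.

CYCLES = 8

t=0 i0:xor.ALU ; RAW r2
t=1 i1,i2:xor.ALU add.ALU ; 2-wide
t=2 i3:xor.ALU ; RAW r3
t=3 i4:sll.ALU ; RAW r4
t=4 i5,i6:add.ALU sub.ALU ; 2-wide
t=5 i7,i8:st.MEM or.ALU ; 2-wide
t=6 i9:st.MEM ; no-port MEM/MEM
t=7 i10:ld.MEM ; tail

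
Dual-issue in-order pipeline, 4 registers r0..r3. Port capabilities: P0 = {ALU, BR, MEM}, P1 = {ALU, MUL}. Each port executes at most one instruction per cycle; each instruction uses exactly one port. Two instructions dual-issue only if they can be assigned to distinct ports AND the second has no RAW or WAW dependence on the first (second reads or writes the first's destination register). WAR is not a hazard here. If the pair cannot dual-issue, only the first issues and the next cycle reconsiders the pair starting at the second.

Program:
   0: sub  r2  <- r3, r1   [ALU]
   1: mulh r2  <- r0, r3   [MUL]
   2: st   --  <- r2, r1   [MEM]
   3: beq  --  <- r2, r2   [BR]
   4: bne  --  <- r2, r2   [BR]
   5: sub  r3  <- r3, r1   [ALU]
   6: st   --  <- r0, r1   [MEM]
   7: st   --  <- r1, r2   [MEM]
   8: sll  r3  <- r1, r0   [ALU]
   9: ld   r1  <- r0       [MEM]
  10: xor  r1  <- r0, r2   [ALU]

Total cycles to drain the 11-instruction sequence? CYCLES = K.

CYCLES = 9

[0] i0  sub.ALU  -- WAW r2
[1] i1  mulh.MUL  -- RAW r2
[2] i2  st.MEM  -- no-port MEM/BR
[3] i3  beq.BR  -- no-port BR/BR
[4] i4&i5  bne.BR;sub.ALU  -- pair
[5] i6  st.MEM  -- no-port MEM/MEM
[6] i7&i8  st.MEM;sll.ALU  -- pair
[7] i9  ld.MEM  -- WAW r1
[8] i10  xor.ALU  -- tail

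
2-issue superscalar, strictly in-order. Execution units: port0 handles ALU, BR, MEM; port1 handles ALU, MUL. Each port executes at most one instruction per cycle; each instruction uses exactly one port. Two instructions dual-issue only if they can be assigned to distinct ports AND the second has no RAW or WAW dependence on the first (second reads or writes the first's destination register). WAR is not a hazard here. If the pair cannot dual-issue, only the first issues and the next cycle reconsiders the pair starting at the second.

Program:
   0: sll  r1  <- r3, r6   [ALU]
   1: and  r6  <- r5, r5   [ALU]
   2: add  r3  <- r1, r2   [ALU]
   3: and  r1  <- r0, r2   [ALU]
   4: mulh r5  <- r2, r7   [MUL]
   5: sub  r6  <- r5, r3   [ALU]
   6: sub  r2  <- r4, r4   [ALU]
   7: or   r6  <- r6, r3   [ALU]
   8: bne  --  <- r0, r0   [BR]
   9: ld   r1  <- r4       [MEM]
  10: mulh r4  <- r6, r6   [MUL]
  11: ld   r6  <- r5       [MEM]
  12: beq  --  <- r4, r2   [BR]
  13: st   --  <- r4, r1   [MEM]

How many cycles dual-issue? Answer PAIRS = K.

PAIRS = 5

#0 head=0: sll and i0,i1 dual
#1 head=2: add and i2,i3 dual
#2 head=4: mulh i4 RAW r5
#3 head=5: sub sub i5,i6 dual
#4 head=7: or bne i7,i8 dual
#5 head=9: ld mulh i9,i10 dual
#6 head=11: ld i11 no-port MEM/BR
#7 head=12: beq i12 no-port BR/MEM
#8 head=13: st i13 tail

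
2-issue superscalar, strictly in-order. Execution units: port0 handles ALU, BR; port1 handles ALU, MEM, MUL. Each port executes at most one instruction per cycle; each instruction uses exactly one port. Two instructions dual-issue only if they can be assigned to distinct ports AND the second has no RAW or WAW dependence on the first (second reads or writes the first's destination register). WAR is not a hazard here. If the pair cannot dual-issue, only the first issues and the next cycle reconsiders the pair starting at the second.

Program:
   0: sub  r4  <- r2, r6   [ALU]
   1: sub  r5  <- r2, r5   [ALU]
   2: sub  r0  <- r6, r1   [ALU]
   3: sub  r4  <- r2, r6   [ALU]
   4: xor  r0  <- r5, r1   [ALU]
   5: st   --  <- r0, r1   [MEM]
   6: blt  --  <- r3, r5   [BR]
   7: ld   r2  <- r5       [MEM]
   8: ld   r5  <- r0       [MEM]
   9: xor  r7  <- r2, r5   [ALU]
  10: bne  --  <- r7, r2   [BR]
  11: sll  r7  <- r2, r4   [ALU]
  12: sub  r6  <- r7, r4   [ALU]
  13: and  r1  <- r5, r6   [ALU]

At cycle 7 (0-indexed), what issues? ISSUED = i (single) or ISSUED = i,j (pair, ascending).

  cy0 -> i0+i1 (sub.ALU+sub.ALU) 2-wide
  cy1 -> i2+i3 (sub.ALU+sub.ALU) 2-wide
  cy2 -> i4 (xor.ALU) RAW r0
  cy3 -> i5+i6 (st.MEM+blt.BR) 2-wide
  cy4 -> i7 (ld.MEM) no-port MEM/MEM
  cy5 -> i8 (ld.MEM) RAW r5
  cy6 -> i9 (xor.ALU) RAW r7
  cy7 -> i10+i11 (bne.BR+sll.ALU) 2-wide
  cy8 -> i12 (sub.ALU) RAW r6
  cy9 -> i13 (and.ALU) tail

ISSUED = 10,11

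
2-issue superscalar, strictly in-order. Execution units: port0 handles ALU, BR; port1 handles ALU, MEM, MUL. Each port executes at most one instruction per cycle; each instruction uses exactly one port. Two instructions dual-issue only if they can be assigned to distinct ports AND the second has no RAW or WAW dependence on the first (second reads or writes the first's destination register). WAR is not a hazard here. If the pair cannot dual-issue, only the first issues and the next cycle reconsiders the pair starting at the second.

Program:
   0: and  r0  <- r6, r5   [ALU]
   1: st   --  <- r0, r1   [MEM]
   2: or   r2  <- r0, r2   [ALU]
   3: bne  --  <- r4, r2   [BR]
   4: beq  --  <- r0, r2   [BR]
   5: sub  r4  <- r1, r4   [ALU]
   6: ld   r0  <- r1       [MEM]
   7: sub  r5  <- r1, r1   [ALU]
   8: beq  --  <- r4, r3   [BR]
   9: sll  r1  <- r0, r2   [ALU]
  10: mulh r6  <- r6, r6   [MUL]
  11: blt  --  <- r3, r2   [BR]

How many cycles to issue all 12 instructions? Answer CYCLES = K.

[0] i0  and  -- RAW r0
[1] i1&i2  st or  -- 2-wide
[2] i3  bne  -- no-port BR/BR
[3] i4&i5  beq sub  -- 2-wide
[4] i6&i7  ld sub  -- 2-wide
[5] i8&i9  beq sll  -- 2-wide
[6] i10&i11  mulh blt  -- 2-wide

CYCLES = 7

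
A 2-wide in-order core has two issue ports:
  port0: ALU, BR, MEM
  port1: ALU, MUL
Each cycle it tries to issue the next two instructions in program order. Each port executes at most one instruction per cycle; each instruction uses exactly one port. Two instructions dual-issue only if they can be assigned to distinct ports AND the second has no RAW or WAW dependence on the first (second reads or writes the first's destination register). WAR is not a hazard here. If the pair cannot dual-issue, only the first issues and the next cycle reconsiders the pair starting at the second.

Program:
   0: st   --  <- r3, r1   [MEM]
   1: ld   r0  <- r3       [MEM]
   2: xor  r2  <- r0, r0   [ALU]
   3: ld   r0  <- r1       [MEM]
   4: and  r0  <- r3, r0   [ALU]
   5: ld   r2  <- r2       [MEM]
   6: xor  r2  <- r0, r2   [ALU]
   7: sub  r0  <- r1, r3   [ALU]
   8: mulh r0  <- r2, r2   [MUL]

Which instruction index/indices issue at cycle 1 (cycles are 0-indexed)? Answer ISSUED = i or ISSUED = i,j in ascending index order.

t=0 i0:st ; no-port MEM/MEM
t=1 i1:ld ; RAW r0
t=2 i2/i3:xor ld ; pair
t=3 i4/i5:and ld ; pair
t=4 i6/i7:xor sub ; pair
t=5 i8:mulh ; tail

ISSUED = 1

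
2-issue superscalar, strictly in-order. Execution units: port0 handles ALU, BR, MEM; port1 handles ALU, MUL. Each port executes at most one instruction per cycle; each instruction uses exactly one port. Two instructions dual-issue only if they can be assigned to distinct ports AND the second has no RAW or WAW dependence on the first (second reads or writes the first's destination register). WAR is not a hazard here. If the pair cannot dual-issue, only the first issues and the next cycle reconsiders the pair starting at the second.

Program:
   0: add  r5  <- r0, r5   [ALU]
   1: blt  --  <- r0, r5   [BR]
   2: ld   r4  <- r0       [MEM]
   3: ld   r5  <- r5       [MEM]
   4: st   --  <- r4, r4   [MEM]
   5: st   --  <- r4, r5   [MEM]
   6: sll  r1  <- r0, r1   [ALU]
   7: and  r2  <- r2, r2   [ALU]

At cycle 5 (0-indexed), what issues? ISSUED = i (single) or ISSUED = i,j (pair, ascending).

t=0 i0:add ; RAW r5
t=1 i1:blt ; no-port BR/MEM
t=2 i2:ld ; no-port MEM/MEM
t=3 i3:ld ; no-port MEM/MEM
t=4 i4:st ; no-port MEM/MEM
t=5 i5,i6:st sll ; pair
t=6 i7:and ; tail

ISSUED = 5,6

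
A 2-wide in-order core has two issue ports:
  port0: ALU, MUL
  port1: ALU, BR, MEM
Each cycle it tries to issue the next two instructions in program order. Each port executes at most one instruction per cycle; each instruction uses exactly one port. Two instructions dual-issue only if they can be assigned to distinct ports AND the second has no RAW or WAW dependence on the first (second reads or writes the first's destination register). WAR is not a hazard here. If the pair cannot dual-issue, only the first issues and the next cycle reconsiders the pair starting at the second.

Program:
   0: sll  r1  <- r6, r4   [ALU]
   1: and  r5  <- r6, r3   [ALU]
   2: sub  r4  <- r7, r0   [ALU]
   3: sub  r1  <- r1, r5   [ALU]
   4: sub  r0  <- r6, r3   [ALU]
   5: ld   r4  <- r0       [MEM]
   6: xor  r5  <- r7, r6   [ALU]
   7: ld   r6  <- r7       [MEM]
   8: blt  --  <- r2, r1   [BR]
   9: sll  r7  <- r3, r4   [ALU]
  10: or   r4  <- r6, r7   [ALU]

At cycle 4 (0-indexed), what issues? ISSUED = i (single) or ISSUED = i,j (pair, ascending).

  cy0 -> i0,i1 (sll;and) pair
  cy1 -> i2,i3 (sub;sub) pair
  cy2 -> i4 (sub) RAW r0
  cy3 -> i5,i6 (ld;xor) pair
  cy4 -> i7 (ld) no-port MEM/BR
  cy5 -> i8,i9 (blt;sll) pair
  cy6 -> i10 (or) tail

ISSUED = 7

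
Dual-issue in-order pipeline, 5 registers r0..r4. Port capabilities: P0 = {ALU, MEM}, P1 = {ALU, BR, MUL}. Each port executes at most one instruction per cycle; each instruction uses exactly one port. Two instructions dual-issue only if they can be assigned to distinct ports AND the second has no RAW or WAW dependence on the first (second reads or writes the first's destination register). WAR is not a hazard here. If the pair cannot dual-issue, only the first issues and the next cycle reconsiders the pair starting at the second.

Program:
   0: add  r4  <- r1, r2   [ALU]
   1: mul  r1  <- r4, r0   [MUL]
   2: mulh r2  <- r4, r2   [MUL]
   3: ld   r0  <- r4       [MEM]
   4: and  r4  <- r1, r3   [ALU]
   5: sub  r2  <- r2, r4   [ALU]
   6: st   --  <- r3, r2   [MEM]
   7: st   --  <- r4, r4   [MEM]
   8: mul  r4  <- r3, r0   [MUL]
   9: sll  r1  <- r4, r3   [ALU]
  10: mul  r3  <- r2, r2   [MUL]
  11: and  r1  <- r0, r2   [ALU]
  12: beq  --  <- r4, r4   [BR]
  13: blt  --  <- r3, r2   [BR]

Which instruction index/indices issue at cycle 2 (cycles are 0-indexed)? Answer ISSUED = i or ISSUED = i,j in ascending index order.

ISSUED = 2,3

[0] i0  add.ALU  -- RAW r4
[1] i1  mul.MUL  -- no-port MUL/MUL
[2] i2+i3  mulh.MUL+ld.MEM  -- pair
[3] i4  and.ALU  -- RAW r4
[4] i5  sub.ALU  -- RAW r2
[5] i6  st.MEM  -- no-port MEM/MEM
[6] i7+i8  st.MEM+mul.MUL  -- pair
[7] i9+i10  sll.ALU+mul.MUL  -- pair
[8] i11+i12  and.ALU+beq.BR  -- pair
[9] i13  blt.BR  -- tail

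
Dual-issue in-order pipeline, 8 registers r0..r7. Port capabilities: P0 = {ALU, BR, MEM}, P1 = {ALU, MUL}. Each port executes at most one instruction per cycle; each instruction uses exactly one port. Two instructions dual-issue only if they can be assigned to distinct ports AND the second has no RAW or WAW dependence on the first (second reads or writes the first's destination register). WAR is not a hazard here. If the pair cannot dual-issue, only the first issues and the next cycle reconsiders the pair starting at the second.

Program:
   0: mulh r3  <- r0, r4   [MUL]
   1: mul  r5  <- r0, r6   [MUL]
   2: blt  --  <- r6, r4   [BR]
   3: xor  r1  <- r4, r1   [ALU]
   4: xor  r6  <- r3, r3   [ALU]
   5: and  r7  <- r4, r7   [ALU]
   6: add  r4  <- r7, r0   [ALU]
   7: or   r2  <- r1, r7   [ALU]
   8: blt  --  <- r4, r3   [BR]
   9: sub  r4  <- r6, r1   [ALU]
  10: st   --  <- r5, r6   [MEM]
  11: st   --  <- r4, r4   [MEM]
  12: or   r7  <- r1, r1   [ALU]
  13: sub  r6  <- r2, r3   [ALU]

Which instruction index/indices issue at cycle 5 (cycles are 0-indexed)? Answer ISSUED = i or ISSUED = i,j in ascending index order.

  cy0 -> i0 (mulh.MUL) no-port MUL/MUL
  cy1 -> i1/i2 (mul.MUL/blt.BR) dual
  cy2 -> i3/i4 (xor.ALU/xor.ALU) dual
  cy3 -> i5 (and.ALU) RAW r7
  cy4 -> i6/i7 (add.ALU/or.ALU) dual
  cy5 -> i8/i9 (blt.BR/sub.ALU) dual
  cy6 -> i10 (st.MEM) no-port MEM/MEM
  cy7 -> i11/i12 (st.MEM/or.ALU) dual
  cy8 -> i13 (sub.ALU) tail

ISSUED = 8,9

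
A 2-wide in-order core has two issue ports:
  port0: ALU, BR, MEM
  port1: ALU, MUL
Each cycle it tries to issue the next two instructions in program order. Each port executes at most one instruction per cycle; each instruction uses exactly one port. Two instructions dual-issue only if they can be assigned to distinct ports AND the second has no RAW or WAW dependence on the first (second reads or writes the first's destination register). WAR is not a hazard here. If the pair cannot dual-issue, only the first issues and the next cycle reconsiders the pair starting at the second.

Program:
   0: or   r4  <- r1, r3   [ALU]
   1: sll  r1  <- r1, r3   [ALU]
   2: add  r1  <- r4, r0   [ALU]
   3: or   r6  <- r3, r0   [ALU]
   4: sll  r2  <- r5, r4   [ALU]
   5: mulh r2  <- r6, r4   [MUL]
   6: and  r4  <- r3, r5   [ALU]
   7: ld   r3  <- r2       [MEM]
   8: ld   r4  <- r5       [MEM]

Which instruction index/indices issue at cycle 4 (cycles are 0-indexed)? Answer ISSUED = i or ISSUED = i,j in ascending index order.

ISSUED = 7

#0 head=0: or.ALU/sll.ALU i0,i1 dual
#1 head=2: add.ALU/or.ALU i2,i3 dual
#2 head=4: sll.ALU i4 WAW r2
#3 head=5: mulh.MUL/and.ALU i5,i6 dual
#4 head=7: ld.MEM i7 no-port MEM/MEM
#5 head=8: ld.MEM i8 tail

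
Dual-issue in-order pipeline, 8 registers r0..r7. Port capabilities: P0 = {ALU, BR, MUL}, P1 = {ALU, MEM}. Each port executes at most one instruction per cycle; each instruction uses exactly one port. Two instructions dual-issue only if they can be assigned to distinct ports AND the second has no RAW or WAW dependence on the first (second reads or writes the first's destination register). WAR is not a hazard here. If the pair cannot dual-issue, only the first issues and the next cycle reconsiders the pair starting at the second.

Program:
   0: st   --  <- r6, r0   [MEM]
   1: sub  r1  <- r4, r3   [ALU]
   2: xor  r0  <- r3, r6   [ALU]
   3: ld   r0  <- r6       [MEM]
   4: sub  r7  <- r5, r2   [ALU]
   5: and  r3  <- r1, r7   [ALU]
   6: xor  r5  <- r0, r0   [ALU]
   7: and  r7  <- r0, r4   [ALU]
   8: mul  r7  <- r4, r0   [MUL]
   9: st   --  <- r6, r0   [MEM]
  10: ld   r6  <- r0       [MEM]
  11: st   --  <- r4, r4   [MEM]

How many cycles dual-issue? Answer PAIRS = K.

c0: i0&i1 st;sub  pair
c1: i2 xor  WAW r0
c2: i3&i4 ld;sub  pair
c3: i5&i6 and;xor  pair
c4: i7 and  WAW r7
c5: i8&i9 mul;st  pair
c6: i10 ld  no-port MEM/MEM
c7: i11 st  tail

PAIRS = 4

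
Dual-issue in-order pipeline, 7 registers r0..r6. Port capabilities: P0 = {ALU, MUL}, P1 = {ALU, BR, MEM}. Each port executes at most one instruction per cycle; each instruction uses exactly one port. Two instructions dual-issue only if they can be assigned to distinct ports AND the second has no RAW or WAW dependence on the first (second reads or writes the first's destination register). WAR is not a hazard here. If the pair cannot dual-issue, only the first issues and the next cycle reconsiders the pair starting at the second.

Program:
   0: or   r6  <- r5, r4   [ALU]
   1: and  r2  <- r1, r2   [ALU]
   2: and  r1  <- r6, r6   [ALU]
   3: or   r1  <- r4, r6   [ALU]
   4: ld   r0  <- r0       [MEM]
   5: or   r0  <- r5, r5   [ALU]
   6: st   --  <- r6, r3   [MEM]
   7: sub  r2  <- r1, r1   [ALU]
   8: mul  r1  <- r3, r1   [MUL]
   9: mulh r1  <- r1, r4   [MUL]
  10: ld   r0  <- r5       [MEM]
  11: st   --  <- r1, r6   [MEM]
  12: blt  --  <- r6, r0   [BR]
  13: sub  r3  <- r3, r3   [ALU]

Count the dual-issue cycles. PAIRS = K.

c0: i0+i1 or;and  2-wide
c1: i2 and  WAW r1
c2: i3+i4 or;ld  2-wide
c3: i5+i6 or;st  2-wide
c4: i7+i8 sub;mul  2-wide
c5: i9+i10 mulh;ld  2-wide
c6: i11 st  no-port MEM/BR
c7: i12+i13 blt;sub  2-wide

PAIRS = 6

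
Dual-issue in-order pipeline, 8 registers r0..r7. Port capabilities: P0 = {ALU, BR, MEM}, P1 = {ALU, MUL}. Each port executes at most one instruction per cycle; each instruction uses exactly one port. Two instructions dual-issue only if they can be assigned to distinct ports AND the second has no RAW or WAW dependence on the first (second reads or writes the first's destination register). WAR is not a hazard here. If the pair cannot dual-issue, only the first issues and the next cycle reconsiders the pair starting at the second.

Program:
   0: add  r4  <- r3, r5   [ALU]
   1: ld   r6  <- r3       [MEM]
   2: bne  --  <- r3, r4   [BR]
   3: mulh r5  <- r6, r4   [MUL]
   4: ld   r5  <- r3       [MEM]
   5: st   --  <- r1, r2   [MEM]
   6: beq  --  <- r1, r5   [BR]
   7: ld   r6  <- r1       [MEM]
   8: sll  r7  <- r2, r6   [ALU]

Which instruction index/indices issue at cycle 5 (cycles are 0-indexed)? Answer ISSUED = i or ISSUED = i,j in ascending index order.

ISSUED = 7

c0: i0,i1 add.ALU ld.MEM  dual
c1: i2,i3 bne.BR mulh.MUL  dual
c2: i4 ld.MEM  no-port MEM/MEM
c3: i5 st.MEM  no-port MEM/BR
c4: i6 beq.BR  no-port BR/MEM
c5: i7 ld.MEM  RAW r6
c6: i8 sll.ALU  tail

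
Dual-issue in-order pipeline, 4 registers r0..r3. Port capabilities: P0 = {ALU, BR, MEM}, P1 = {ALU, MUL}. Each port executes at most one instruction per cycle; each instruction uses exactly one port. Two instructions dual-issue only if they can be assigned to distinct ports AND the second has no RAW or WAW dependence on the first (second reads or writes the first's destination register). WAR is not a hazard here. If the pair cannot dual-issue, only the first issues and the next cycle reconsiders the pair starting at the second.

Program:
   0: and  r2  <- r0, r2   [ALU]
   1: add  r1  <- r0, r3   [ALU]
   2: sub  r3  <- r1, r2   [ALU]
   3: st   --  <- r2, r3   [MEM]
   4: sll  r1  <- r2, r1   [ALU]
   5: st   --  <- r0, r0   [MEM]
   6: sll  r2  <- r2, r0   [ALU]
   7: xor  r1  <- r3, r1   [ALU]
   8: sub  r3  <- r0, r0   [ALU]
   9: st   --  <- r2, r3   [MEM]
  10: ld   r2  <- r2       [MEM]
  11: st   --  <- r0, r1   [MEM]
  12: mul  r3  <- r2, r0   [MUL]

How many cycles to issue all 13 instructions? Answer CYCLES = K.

c0: i0+i1 and+add  pair
c1: i2 sub  RAW r3
c2: i3+i4 st+sll  pair
c3: i5+i6 st+sll  pair
c4: i7+i8 xor+sub  pair
c5: i9 st  no-port MEM/MEM
c6: i10 ld  no-port MEM/MEM
c7: i11+i12 st+mul  pair

CYCLES = 8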